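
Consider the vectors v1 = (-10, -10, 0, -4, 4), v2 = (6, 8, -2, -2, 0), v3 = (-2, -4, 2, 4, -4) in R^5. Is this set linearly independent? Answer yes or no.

Form the matrix with these vectors as rows and row reduce.
R2 ← R2 + (3/5)·R1: [0, 2, -2, -22/5, 12/5]
R3 ← R3 − (1/5)·R1: [0, -2, 2, 24/5, -24/5]
R3 ← R3 + R2: [0, 0, 0, 2/5, -12/5]
3 nonzero rows, so the 3 vectors span a space of dimension 3.
Since 3 = 3, the vectors are linearly independent.

yes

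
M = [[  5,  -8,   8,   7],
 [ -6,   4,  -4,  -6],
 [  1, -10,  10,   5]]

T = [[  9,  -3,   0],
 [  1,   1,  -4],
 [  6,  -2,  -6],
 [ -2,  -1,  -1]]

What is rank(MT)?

First compute MT:
[[ 71, -46, -23],
 [-62,  36,  14],
 [ 49, -38, -25]]
Now row reduce the product.
R2 ← R2 + (62/71)·R1: [0, -296/71, -432/71]
R3 ← R3 − (49/71)·R1: [0, -444/71, -648/71]
R3 ← R3 − (3/2)·R2: [0, 0, 0]
2 nonzero rows, so rank(MT) = 2.

2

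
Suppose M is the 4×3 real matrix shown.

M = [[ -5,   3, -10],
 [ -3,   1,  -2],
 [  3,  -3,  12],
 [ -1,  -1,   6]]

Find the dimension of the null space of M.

Row reduce to echelon form.
R2 ← R2 − (3/5)·R1: [0, -4/5, 4]
R3 ← R3 + (3/5)·R1: [0, -6/5, 6]
R4 ← R4 − (1/5)·R1: [0, -8/5, 8]
R3 ← R3 − (3/2)·R2: [0, 0, 0]
R4 ← R4 − (2)·R2: [0, 0, 0]
2 nonzero rows, so rank(M) = 2.
M has 3 columns; by rank–nullity, nullity = 3 − 2 = 1.

1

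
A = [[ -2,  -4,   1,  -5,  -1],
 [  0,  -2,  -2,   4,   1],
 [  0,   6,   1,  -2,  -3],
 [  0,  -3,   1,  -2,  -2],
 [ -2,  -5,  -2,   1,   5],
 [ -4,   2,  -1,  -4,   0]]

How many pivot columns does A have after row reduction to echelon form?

4

Row reduce to echelon form.
R5 ← R5 − R1: [0, -1, -3, 6, 6]
R6 ← R6 − (2)·R1: [0, 10, -3, 6, 2]
R3 ← R3 + (3)·R2: [0, 0, -5, 10, 0]
R4 ← R4 − (3/2)·R2: [0, 0, 4, -8, -7/2]
R5 ← R5 − (1/2)·R2: [0, 0, -2, 4, 11/2]
R6 ← R6 + (5)·R2: [0, 0, -13, 26, 7]
R4 ← R4 + (4/5)·R3: [0, 0, 0, 0, -7/2]
R5 ← R5 − (2/5)·R3: [0, 0, 0, 0, 11/2]
R6 ← R6 − (13/5)·R3: [0, 0, 0, 0, 7]
R5 ← R5 + (11/7)·R4: [0, 0, 0, 0, 0]
R6 ← R6 + (2)·R4: [0, 0, 0, 0, 0]
Echelon form has 4 nonzero rows, so rank(A) = 4.
Each nonzero row contributes one pivot column: 4 pivot columns.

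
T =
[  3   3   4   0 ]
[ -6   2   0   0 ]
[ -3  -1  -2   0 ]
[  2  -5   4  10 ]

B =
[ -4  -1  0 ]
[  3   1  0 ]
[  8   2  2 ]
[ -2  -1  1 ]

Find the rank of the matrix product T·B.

3

First compute TB:
[[ 29,   8,   8],
 [ 30,   8,   0],
 [ -7,  -2,  -4],
 [-11,  -9,  18]]
Now row reduce the product.
R2 ← R2 − (30/29)·R1: [0, -8/29, -240/29]
R3 ← R3 + (7/29)·R1: [0, -2/29, -60/29]
R4 ← R4 + (11/29)·R1: [0, -173/29, 610/29]
R3 ← R3 − (1/4)·R2: [0, 0, 0]
R4 ← R4 − (173/8)·R2: [0, 0, 200]
Swap R3 ↔ R4
3 nonzero rows, so rank(TB) = 3.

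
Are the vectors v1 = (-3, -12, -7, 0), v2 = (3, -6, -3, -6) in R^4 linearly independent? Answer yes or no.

yes

Form the matrix with these vectors as rows and row reduce.
R2 ← R2 + R1: [0, -18, -10, -6]
2 nonzero rows, so the 2 vectors span a space of dimension 2.
Since 2 = 2, the vectors are linearly independent.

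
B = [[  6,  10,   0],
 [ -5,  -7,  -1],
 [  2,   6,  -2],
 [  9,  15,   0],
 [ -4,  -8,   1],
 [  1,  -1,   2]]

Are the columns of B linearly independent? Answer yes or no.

Row reduce B to echelon form.
R2 ← R2 + (5/6)·R1: [0, 4/3, -1]
R3 ← R3 − (1/3)·R1: [0, 8/3, -2]
R4 ← R4 − (3/2)·R1: [0, 0, 0]
R5 ← R5 + (2/3)·R1: [0, -4/3, 1]
R6 ← R6 − (1/6)·R1: [0, -8/3, 2]
R3 ← R3 − (2)·R2: [0, 0, 0]
R5 ← R5 + R2: [0, 0, 0]
R6 ← R6 + (2)·R2: [0, 0, 0]
2 pivots among 3 columns.
Only 2 < 3 pivot columns, so the columns are linearly dependent.

no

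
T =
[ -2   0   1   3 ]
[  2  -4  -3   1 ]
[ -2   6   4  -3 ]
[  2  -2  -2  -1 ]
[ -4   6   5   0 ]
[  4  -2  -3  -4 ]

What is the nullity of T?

2

Row reduce to echelon form.
R2 ← R2 + R1: [0, -4, -2, 4]
R3 ← R3 − R1: [0, 6, 3, -6]
R4 ← R4 + R1: [0, -2, -1, 2]
R5 ← R5 − (2)·R1: [0, 6, 3, -6]
R6 ← R6 + (2)·R1: [0, -2, -1, 2]
R3 ← R3 + (3/2)·R2: [0, 0, 0, 0]
R4 ← R4 − (1/2)·R2: [0, 0, 0, 0]
R5 ← R5 + (3/2)·R2: [0, 0, 0, 0]
R6 ← R6 − (1/2)·R2: [0, 0, 0, 0]
2 nonzero rows, so rank(T) = 2.
T has 4 columns; by rank–nullity, nullity = 4 − 2 = 2.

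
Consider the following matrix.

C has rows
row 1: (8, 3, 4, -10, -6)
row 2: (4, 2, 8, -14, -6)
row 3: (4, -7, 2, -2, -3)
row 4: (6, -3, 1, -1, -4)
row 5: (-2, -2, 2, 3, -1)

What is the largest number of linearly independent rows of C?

Row reduce to echelon form.
R2 ← R2 − (1/2)·R1: [0, 1/2, 6, -9, -3]
R3 ← R3 − (1/2)·R1: [0, -17/2, 0, 3, 0]
R4 ← R4 − (3/4)·R1: [0, -21/4, -2, 13/2, 1/2]
R5 ← R5 + (1/4)·R1: [0, -5/4, 3, 1/2, -5/2]
R3 ← R3 + (17)·R2: [0, 0, 102, -150, -51]
R4 ← R4 + (21/2)·R2: [0, 0, 61, -88, -31]
R5 ← R5 + (5/2)·R2: [0, 0, 18, -22, -10]
R4 ← R4 − (61/102)·R3: [0, 0, 0, 29/17, -1/2]
R5 ← R5 − (3/17)·R3: [0, 0, 0, 76/17, -1]
R5 ← R5 − (76/29)·R4: [0, 0, 0, 0, 9/29]
Echelon form has 5 nonzero rows, so rank(C) = 5.
The rank gives the maximum number of linearly independent rows: 5.

5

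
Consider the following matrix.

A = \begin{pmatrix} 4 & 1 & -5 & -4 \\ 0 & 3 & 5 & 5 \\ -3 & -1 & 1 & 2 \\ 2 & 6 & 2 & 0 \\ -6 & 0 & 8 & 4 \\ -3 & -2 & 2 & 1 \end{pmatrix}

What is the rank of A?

4

Row reduce to echelon form.
R3 ← R3 + (3/4)·R1: [0, -1/4, -11/4, -1]
R4 ← R4 − (1/2)·R1: [0, 11/2, 9/2, 2]
R5 ← R5 + (3/2)·R1: [0, 3/2, 1/2, -2]
R6 ← R6 + (3/4)·R1: [0, -5/4, -7/4, -2]
R3 ← R3 + (1/12)·R2: [0, 0, -7/3, -7/12]
R4 ← R4 − (11/6)·R2: [0, 0, -14/3, -43/6]
R5 ← R5 − (1/2)·R2: [0, 0, -2, -9/2]
R6 ← R6 + (5/12)·R2: [0, 0, 1/3, 1/12]
R4 ← R4 − (2)·R3: [0, 0, 0, -6]
R5 ← R5 − (6/7)·R3: [0, 0, 0, -4]
R6 ← R6 + (1/7)·R3: [0, 0, 0, 0]
R5 ← R5 − (2/3)·R4: [0, 0, 0, 0]
Echelon form has 4 nonzero rows, so rank(A) = 4.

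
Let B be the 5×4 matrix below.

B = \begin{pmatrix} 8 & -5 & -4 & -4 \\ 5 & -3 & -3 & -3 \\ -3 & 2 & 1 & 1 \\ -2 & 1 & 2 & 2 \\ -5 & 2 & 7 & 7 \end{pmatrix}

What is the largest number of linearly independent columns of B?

2

Row reduce to echelon form.
R2 ← R2 − (5/8)·R1: [0, 1/8, -1/2, -1/2]
R3 ← R3 + (3/8)·R1: [0, 1/8, -1/2, -1/2]
R4 ← R4 + (1/4)·R1: [0, -1/4, 1, 1]
R5 ← R5 + (5/8)·R1: [0, -9/8, 9/2, 9/2]
R3 ← R3 − R2: [0, 0, 0, 0]
R4 ← R4 + (2)·R2: [0, 0, 0, 0]
R5 ← R5 + (9)·R2: [0, 0, 0, 0]
Echelon form has 2 nonzero rows, so rank(B) = 2.
The rank gives the maximum number of linearly independent columns: 2.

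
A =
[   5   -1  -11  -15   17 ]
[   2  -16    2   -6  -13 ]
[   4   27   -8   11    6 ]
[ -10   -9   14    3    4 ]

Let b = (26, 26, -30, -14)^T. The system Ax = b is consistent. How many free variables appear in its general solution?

1

Row reduce the augmented matrix [A | b].
R2 ← R2 − (2/5)·R1: [0, -78/5, 32/5, 0, -99/5, 78/5]
R3 ← R3 − (4/5)·R1: [0, 139/5, 4/5, 23, -38/5, -254/5]
R4 ← R4 + (2)·R1: [0, -11, -8, -27, 38, 38]
R3 ← R3 + (139/78)·R2: [0, 0, 476/39, 23, -1115/26, -23]
R4 ← R4 − (55/78)·R2: [0, 0, -488/39, -27, 1351/26, 27]
R4 ← R4 + (122/119)·R3: [0, 0, 0, -407/119, 1903/238, 407/119]
The echelon form has 4 nonzero rows, and every pivot lies in the first 5 columns, so rank(A) = rank([A|b]) = 4.
The system is consistent.
Free variables = (unknowns) − (rank) = 5 − 4 = 1.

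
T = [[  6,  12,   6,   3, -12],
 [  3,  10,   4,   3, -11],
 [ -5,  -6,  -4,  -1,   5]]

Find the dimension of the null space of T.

3

Row reduce to echelon form.
R2 ← R2 − (1/2)·R1: [0, 4, 1, 3/2, -5]
R3 ← R3 + (5/6)·R1: [0, 4, 1, 3/2, -5]
R3 ← R3 − R2: [0, 0, 0, 0, 0]
2 nonzero rows, so rank(T) = 2.
T has 5 columns; by rank–nullity, nullity = 5 − 2 = 3.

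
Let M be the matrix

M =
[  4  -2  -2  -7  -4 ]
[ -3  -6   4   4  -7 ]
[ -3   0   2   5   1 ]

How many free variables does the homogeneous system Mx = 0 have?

Row reduce to echelon form.
R2 ← R2 + (3/4)·R1: [0, -15/2, 5/2, -5/4, -10]
R3 ← R3 + (3/4)·R1: [0, -3/2, 1/2, -1/4, -2]
R3 ← R3 − (1/5)·R2: [0, 0, 0, 0, 0]
2 nonzero rows, so rank(M) = 2.
M has 5 columns; by rank–nullity, nullity = 5 − 2 = 3.

3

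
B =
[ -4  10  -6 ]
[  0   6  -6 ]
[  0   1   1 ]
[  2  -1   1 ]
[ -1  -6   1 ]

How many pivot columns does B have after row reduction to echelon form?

3

Row reduce to echelon form.
R4 ← R4 + (1/2)·R1: [0, 4, -2]
R5 ← R5 − (1/4)·R1: [0, -17/2, 5/2]
R3 ← R3 − (1/6)·R2: [0, 0, 2]
R4 ← R4 − (2/3)·R2: [0, 0, 2]
R5 ← R5 + (17/12)·R2: [0, 0, -6]
R4 ← R4 − R3: [0, 0, 0]
R5 ← R5 + (3)·R3: [0, 0, 0]
Echelon form has 3 nonzero rows, so rank(B) = 3.
Each nonzero row contributes one pivot column: 3 pivot columns.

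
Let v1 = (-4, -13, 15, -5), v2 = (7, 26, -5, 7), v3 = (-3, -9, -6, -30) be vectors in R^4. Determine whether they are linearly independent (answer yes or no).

yes

Form the matrix with these vectors as rows and row reduce.
R2 ← R2 + (7/4)·R1: [0, 13/4, 85/4, -7/4]
R3 ← R3 − (3/4)·R1: [0, 3/4, -69/4, -105/4]
R3 ← R3 − (3/13)·R2: [0, 0, -288/13, -336/13]
3 nonzero rows, so the 3 vectors span a space of dimension 3.
Since 3 = 3, the vectors are linearly independent.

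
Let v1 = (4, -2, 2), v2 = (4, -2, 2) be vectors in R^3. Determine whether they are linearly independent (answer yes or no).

no

Form the matrix with these vectors as rows and row reduce.
R2 ← R2 − R1: [0, 0, 0]
1 nonzero row, so the 2 vectors span a space of dimension 1.
Since 1 < 2, the vectors are linearly dependent.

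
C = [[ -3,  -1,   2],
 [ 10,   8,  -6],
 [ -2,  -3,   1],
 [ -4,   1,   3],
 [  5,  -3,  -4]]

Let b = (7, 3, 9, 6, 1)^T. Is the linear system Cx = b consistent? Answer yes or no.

no

Row reduce the augmented matrix [C | b].
R2 ← R2 + (10/3)·R1: [0, 14/3, 2/3, 79/3]
R3 ← R3 − (2/3)·R1: [0, -7/3, -1/3, 13/3]
R4 ← R4 − (4/3)·R1: [0, 7/3, 1/3, -10/3]
R5 ← R5 + (5/3)·R1: [0, -14/3, -2/3, 38/3]
R3 ← R3 + (1/2)·R2: [0, 0, 0, 35/2]
R4 ← R4 − (1/2)·R2: [0, 0, 0, -33/2]
R5 ← R5 + R2: [0, 0, 0, 39]
R4 ← R4 + (33/35)·R3: [0, 0, 0, 0]
R5 ← R5 − (78/35)·R3: [0, 0, 0, 0]
The echelon form has 3 nonzero rows; the last pivot sits in the augmented column, so rank(C) = 2 but rank([C|b]) = 3.
Since the ranks differ, the system is inconsistent.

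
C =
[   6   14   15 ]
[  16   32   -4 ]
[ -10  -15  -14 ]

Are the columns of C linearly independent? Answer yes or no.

Row reduce C to echelon form.
R2 ← R2 − (8/3)·R1: [0, -16/3, -44]
R3 ← R3 + (5/3)·R1: [0, 25/3, 11]
R3 ← R3 + (25/16)·R2: [0, 0, -231/4]
3 pivots among 3 columns.
Every column is a pivot column, so the columns are linearly independent.

yes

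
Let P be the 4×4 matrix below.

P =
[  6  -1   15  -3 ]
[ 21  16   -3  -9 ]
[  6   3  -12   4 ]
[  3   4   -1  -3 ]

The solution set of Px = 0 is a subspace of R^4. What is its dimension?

1

Row reduce to echelon form.
R2 ← R2 − (7/2)·R1: [0, 39/2, -111/2, 3/2]
R3 ← R3 − R1: [0, 4, -27, 7]
R4 ← R4 − (1/2)·R1: [0, 9/2, -17/2, -3/2]
R3 ← R3 − (8/39)·R2: [0, 0, -203/13, 87/13]
R4 ← R4 − (3/13)·R2: [0, 0, 56/13, -24/13]
R4 ← R4 + (8/29)·R3: [0, 0, 0, 0]
3 nonzero rows, so rank(P) = 3.
P has 4 columns; by rank–nullity, nullity = 4 − 3 = 1.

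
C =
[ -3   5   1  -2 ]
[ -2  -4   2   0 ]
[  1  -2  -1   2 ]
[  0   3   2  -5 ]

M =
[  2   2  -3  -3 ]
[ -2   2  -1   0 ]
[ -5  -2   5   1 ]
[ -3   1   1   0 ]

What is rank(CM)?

First compute CM:
[[-15,   0,   7,  10],
 [ -6, -16,  20,   8],
 [  5,   2,  -4,  -4],
 [ -1,  -3,   2,   2]]
Now row reduce the product.
R2 ← R2 − (2/5)·R1: [0, -16, 86/5, 4]
R3 ← R3 + (1/3)·R1: [0, 2, -5/3, -2/3]
R4 ← R4 − (1/15)·R1: [0, -3, 23/15, 4/3]
R3 ← R3 + (1/8)·R2: [0, 0, 29/60, -1/6]
R4 ← R4 − (3/16)·R2: [0, 0, -203/120, 7/12]
R4 ← R4 + (7/2)·R3: [0, 0, 0, 0]
3 nonzero rows, so rank(CM) = 3.

3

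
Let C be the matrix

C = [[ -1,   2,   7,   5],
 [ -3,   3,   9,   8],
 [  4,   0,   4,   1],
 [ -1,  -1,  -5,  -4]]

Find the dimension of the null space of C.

1

Row reduce to echelon form.
R2 ← R2 − (3)·R1: [0, -3, -12, -7]
R3 ← R3 + (4)·R1: [0, 8, 32, 21]
R4 ← R4 − R1: [0, -3, -12, -9]
R3 ← R3 + (8/3)·R2: [0, 0, 0, 7/3]
R4 ← R4 − R2: [0, 0, 0, -2]
R4 ← R4 + (6/7)·R3: [0, 0, 0, 0]
3 nonzero rows, so rank(C) = 3.
C has 4 columns; by rank–nullity, nullity = 4 − 3 = 1.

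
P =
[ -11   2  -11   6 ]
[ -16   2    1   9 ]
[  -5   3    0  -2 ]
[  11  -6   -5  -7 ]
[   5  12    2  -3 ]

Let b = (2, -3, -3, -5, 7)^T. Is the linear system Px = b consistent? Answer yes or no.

no

Row reduce the augmented matrix [P | b].
R2 ← R2 − (16/11)·R1: [0, -10/11, 17, 3/11, -65/11]
R3 ← R3 − (5/11)·R1: [0, 23/11, 5, -52/11, -43/11]
R4 ← R4 + R1: [0, -4, -16, -1, -3]
R5 ← R5 + (5/11)·R1: [0, 142/11, -3, -3/11, 87/11]
R3 ← R3 + (23/10)·R2: [0, 0, 441/10, -41/10, -35/2]
R4 ← R4 − (22/5)·R2: [0, 0, -454/5, -11/5, 23]
R5 ← R5 + (71/5)·R2: [0, 0, 1192/5, 18/5, -76]
R4 ← R4 + (908/441)·R3: [0, 0, 0, -4693/441, -821/63]
R5 ← R5 − (2384/441)·R3: [0, 0, 0, 11362/441, 1172/63]
R5 ← R5 + (46/19)·R4: [0, 0, 0, 0, -246/19]
The echelon form has 5 nonzero rows; the last pivot sits in the augmented column, so rank(P) = 4 but rank([P|b]) = 5.
Since the ranks differ, the system is inconsistent.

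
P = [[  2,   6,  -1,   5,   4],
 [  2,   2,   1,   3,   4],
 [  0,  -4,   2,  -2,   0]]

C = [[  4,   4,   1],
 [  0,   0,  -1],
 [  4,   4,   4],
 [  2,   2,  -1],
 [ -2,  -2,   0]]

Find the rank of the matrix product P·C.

2

First compute PC:
[[  6,   6, -13],
 [ 10,  10,   1],
 [  4,   4,  14]]
Now row reduce the product.
R2 ← R2 − (5/3)·R1: [0, 0, 68/3]
R3 ← R3 − (2/3)·R1: [0, 0, 68/3]
R3 ← R3 − R2: [0, 0, 0]
2 nonzero rows, so rank(PC) = 2.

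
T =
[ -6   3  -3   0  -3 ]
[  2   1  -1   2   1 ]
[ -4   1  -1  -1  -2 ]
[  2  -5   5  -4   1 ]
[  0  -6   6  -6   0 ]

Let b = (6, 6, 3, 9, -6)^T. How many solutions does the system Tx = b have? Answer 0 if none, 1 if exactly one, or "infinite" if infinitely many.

Row reduce the augmented matrix [T | b].
R2 ← R2 + (1/3)·R1: [0, 2, -2, 2, 0, 8]
R3 ← R3 − (2/3)·R1: [0, -1, 1, -1, 0, -1]
R4 ← R4 + (1/3)·R1: [0, -4, 4, -4, 0, 11]
R3 ← R3 + (1/2)·R2: [0, 0, 0, 0, 0, 3]
R4 ← R4 + (2)·R2: [0, 0, 0, 0, 0, 27]
R5 ← R5 + (3)·R2: [0, 0, 0, 0, 0, 18]
R4 ← R4 − (9)·R3: [0, 0, 0, 0, 0, 0]
R5 ← R5 − (6)·R3: [0, 0, 0, 0, 0, 0]
The echelon form has 3 nonzero rows; the last pivot sits in the augmented column, so rank(T) = 2 but rank([T|b]) = 3.
Since the ranks differ, the system is inconsistent.
It has no solutions.

0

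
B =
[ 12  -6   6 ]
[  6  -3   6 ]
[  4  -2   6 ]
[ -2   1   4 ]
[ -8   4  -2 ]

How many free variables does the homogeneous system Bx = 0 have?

Row reduce to echelon form.
R2 ← R2 − (1/2)·R1: [0, 0, 3]
R3 ← R3 − (1/3)·R1: [0, 0, 4]
R4 ← R4 + (1/6)·R1: [0, 0, 5]
R5 ← R5 + (2/3)·R1: [0, 0, 2]
R3 ← R3 − (4/3)·R2: [0, 0, 0]
R4 ← R4 − (5/3)·R2: [0, 0, 0]
R5 ← R5 − (2/3)·R2: [0, 0, 0]
2 nonzero rows, so rank(B) = 2.
B has 3 columns; by rank–nullity, nullity = 3 − 2 = 1.

1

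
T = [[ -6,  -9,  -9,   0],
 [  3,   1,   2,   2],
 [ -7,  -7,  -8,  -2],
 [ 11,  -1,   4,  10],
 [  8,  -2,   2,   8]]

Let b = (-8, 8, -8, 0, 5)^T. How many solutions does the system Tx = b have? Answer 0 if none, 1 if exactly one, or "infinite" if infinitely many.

Row reduce the augmented matrix [T | b].
R2 ← R2 + (1/2)·R1: [0, -7/2, -5/2, 2, 4]
R3 ← R3 − (7/6)·R1: [0, 7/2, 5/2, -2, 4/3]
R4 ← R4 + (11/6)·R1: [0, -35/2, -25/2, 10, -44/3]
R5 ← R5 + (4/3)·R1: [0, -14, -10, 8, -17/3]
R3 ← R3 + R2: [0, 0, 0, 0, 16/3]
R4 ← R4 − (5)·R2: [0, 0, 0, 0, -104/3]
R5 ← R5 − (4)·R2: [0, 0, 0, 0, -65/3]
R4 ← R4 + (13/2)·R3: [0, 0, 0, 0, 0]
R5 ← R5 + (65/16)·R3: [0, 0, 0, 0, 0]
The echelon form has 3 nonzero rows; the last pivot sits in the augmented column, so rank(T) = 2 but rank([T|b]) = 3.
Since the ranks differ, the system is inconsistent.
It has no solutions.

0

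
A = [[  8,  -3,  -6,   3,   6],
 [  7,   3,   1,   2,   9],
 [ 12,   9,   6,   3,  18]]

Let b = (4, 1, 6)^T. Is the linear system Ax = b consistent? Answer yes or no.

Row reduce the augmented matrix [A | b].
R2 ← R2 − (7/8)·R1: [0, 45/8, 25/4, -5/8, 15/4, -5/2]
R3 ← R3 − (3/2)·R1: [0, 27/2, 15, -3/2, 9, 0]
R3 ← R3 − (12/5)·R2: [0, 0, 0, 0, 0, 6]
The echelon form has 3 nonzero rows; the last pivot sits in the augmented column, so rank(A) = 2 but rank([A|b]) = 3.
Since the ranks differ, the system is inconsistent.

no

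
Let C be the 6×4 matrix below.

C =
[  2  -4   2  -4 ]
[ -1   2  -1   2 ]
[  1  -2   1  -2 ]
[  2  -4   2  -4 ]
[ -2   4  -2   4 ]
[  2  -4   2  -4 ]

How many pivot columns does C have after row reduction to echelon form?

1

Row reduce to echelon form.
R2 ← R2 + (1/2)·R1: [0, 0, 0, 0]
R3 ← R3 − (1/2)·R1: [0, 0, 0, 0]
R4 ← R4 − R1: [0, 0, 0, 0]
R5 ← R5 + R1: [0, 0, 0, 0]
R6 ← R6 − R1: [0, 0, 0, 0]
Echelon form has 1 nonzero row, so rank(C) = 1.
Each nonzero row contributes one pivot column: 1 pivot columns.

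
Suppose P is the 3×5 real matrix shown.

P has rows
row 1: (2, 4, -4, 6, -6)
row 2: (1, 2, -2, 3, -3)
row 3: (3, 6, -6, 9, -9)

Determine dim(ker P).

Row reduce to echelon form.
R2 ← R2 − (1/2)·R1: [0, 0, 0, 0, 0]
R3 ← R3 − (3/2)·R1: [0, 0, 0, 0, 0]
1 nonzero row, so rank(P) = 1.
P has 5 columns; by rank–nullity, nullity = 5 − 1 = 4.

4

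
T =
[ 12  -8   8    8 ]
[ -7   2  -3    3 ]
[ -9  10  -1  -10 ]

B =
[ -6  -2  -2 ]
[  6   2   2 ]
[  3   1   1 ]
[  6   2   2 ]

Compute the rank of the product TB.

1

First compute TB:
[[-48, -16, -16],
 [ 63,  21,  21],
 [ 51,  17,  17]]
Now row reduce the product.
R2 ← R2 + (21/16)·R1: [0, 0, 0]
R3 ← R3 + (17/16)·R1: [0, 0, 0]
1 nonzero row, so rank(TB) = 1.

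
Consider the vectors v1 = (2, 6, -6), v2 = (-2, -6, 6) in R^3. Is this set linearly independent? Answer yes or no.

no

Form the matrix with these vectors as rows and row reduce.
R2 ← R2 + R1: [0, 0, 0]
1 nonzero row, so the 2 vectors span a space of dimension 1.
Since 1 < 2, the vectors are linearly dependent.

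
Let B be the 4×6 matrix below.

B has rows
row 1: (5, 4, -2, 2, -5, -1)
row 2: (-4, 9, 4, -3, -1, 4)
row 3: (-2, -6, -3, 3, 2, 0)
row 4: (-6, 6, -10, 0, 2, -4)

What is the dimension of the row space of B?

Row reduce to echelon form.
R2 ← R2 + (4/5)·R1: [0, 61/5, 12/5, -7/5, -5, 16/5]
R3 ← R3 + (2/5)·R1: [0, -22/5, -19/5, 19/5, 0, -2/5]
R4 ← R4 + (6/5)·R1: [0, 54/5, -62/5, 12/5, -4, -26/5]
R3 ← R3 + (22/61)·R2: [0, 0, -179/61, 201/61, -110/61, 46/61]
R4 ← R4 − (54/61)·R2: [0, 0, -886/61, 222/61, 26/61, -490/61]
R4 ← R4 − (886/179)·R3: [0, 0, 0, -2268/179, 1674/179, -2106/179]
Echelon form has 4 nonzero rows, so rank(B) = 4.
The row space has dimension equal to the rank: 4.

4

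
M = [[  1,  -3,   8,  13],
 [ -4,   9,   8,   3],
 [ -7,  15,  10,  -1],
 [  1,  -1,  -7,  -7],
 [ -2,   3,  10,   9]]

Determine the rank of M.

Row reduce to echelon form.
R2 ← R2 + (4)·R1: [0, -3, 40, 55]
R3 ← R3 + (7)·R1: [0, -6, 66, 90]
R4 ← R4 − R1: [0, 2, -15, -20]
R5 ← R5 + (2)·R1: [0, -3, 26, 35]
R3 ← R3 − (2)·R2: [0, 0, -14, -20]
R4 ← R4 + (2/3)·R2: [0, 0, 35/3, 50/3]
R5 ← R5 − R2: [0, 0, -14, -20]
R4 ← R4 + (5/6)·R3: [0, 0, 0, 0]
R5 ← R5 − R3: [0, 0, 0, 0]
Echelon form has 3 nonzero rows, so rank(M) = 3.

3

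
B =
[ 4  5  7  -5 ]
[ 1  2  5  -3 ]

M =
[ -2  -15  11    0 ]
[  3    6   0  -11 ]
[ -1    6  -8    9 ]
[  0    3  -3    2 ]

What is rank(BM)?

2

First compute BM:
[[  0,  -3,   3,  -2],
 [ -1,  18, -20,  17]]
Now row reduce the product.
Swap R1 ↔ R2
2 nonzero rows, so rank(BM) = 2.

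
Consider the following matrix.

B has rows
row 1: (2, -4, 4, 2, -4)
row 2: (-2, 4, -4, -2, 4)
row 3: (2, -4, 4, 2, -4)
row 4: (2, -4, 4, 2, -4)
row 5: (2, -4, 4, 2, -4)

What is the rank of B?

1

Row reduce to echelon form.
R2 ← R2 + R1: [0, 0, 0, 0, 0]
R3 ← R3 − R1: [0, 0, 0, 0, 0]
R4 ← R4 − R1: [0, 0, 0, 0, 0]
R5 ← R5 − R1: [0, 0, 0, 0, 0]
Echelon form has 1 nonzero row, so rank(B) = 1.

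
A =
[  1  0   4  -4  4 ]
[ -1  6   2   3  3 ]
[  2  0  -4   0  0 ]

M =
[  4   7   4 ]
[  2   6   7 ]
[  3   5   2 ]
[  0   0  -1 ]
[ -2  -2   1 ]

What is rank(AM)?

3

First compute AM:
[[  8,  19,  20],
 [  8,  33,  42],
 [ -4,  -6,   0]]
Now row reduce the product.
R2 ← R2 − R1: [0, 14, 22]
R3 ← R3 + (1/2)·R1: [0, 7/2, 10]
R3 ← R3 − (1/4)·R2: [0, 0, 9/2]
3 nonzero rows, so rank(AM) = 3.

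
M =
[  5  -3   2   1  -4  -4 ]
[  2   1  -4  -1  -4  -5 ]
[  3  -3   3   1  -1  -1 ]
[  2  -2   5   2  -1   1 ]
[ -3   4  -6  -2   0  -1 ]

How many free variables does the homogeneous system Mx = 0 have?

Row reduce to echelon form.
R2 ← R2 − (2/5)·R1: [0, 11/5, -24/5, -7/5, -12/5, -17/5]
R3 ← R3 − (3/5)·R1: [0, -6/5, 9/5, 2/5, 7/5, 7/5]
R4 ← R4 − (2/5)·R1: [0, -4/5, 21/5, 8/5, 3/5, 13/5]
R5 ← R5 + (3/5)·R1: [0, 11/5, -24/5, -7/5, -12/5, -17/5]
R3 ← R3 + (6/11)·R2: [0, 0, -9/11, -4/11, 1/11, -5/11]
R4 ← R4 + (4/11)·R2: [0, 0, 27/11, 12/11, -3/11, 15/11]
R5 ← R5 − R2: [0, 0, 0, 0, 0, 0]
R4 ← R4 + (3)·R3: [0, 0, 0, 0, 0, 0]
3 nonzero rows, so rank(M) = 3.
M has 6 columns; by rank–nullity, nullity = 6 − 3 = 3.

3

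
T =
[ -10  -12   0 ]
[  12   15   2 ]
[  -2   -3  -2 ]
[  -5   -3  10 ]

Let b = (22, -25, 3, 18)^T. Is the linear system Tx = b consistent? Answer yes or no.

Row reduce the augmented matrix [T | b].
R2 ← R2 + (6/5)·R1: [0, 3/5, 2, 7/5]
R3 ← R3 − (1/5)·R1: [0, -3/5, -2, -7/5]
R4 ← R4 − (1/2)·R1: [0, 3, 10, 7]
R3 ← R3 + R2: [0, 0, 0, 0]
R4 ← R4 − (5)·R2: [0, 0, 0, 0]
The echelon form has 2 nonzero rows, and every pivot lies in the first 3 columns, so rank(T) = rank([T|b]) = 2.
The system is consistent.

yes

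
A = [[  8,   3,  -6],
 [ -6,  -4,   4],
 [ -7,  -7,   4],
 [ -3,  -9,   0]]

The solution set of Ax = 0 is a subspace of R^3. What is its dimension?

1

Row reduce to echelon form.
R2 ← R2 + (3/4)·R1: [0, -7/4, -1/2]
R3 ← R3 + (7/8)·R1: [0, -35/8, -5/4]
R4 ← R4 + (3/8)·R1: [0, -63/8, -9/4]
R3 ← R3 − (5/2)·R2: [0, 0, 0]
R4 ← R4 − (9/2)·R2: [0, 0, 0]
2 nonzero rows, so rank(A) = 2.
A has 3 columns; by rank–nullity, nullity = 3 − 2 = 1.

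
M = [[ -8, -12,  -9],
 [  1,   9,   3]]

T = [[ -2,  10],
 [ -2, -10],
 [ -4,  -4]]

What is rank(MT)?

First compute MT:
[[ 76,  76],
 [-32, -92]]
Now row reduce the product.
R2 ← R2 + (8/19)·R1: [0, -60]
2 nonzero rows, so rank(MT) = 2.

2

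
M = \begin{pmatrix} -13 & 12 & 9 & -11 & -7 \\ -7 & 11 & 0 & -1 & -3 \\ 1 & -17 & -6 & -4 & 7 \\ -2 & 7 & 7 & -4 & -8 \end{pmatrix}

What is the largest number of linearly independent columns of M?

4

Row reduce to echelon form.
R2 ← R2 − (7/13)·R1: [0, 59/13, -63/13, 64/13, 10/13]
R3 ← R3 + (1/13)·R1: [0, -209/13, -69/13, -63/13, 84/13]
R4 ← R4 − (2/13)·R1: [0, 67/13, 73/13, -30/13, -90/13]
R3 ← R3 + (209/59)·R2: [0, 0, -1326/59, 743/59, 542/59]
R4 ← R4 − (67/59)·R2: [0, 0, 656/59, -466/59, -460/59]
R4 ← R4 + (328/663)·R3: [0, 0, 0, -1106/663, -2156/663]
Echelon form has 4 nonzero rows, so rank(M) = 4.
The rank gives the maximum number of linearly independent columns: 4.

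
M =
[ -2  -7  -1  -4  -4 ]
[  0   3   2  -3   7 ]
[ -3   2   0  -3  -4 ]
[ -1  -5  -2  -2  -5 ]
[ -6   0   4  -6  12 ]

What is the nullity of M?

0

Row reduce to echelon form.
R3 ← R3 − (3/2)·R1: [0, 25/2, 3/2, 3, 2]
R4 ← R4 − (1/2)·R1: [0, -3/2, -3/2, 0, -3]
R5 ← R5 − (3)·R1: [0, 21, 7, 6, 24]
R3 ← R3 − (25/6)·R2: [0, 0, -41/6, 31/2, -163/6]
R4 ← R4 + (1/2)·R2: [0, 0, -1/2, -3/2, 1/2]
R5 ← R5 − (7)·R2: [0, 0, -7, 27, -25]
R4 ← R4 − (3/41)·R3: [0, 0, 0, -108/41, 102/41]
R5 ← R5 − (42/41)·R3: [0, 0, 0, 456/41, 116/41]
R5 ← R5 + (38/9)·R4: [0, 0, 0, 0, 40/3]
5 nonzero rows, so rank(M) = 5.
M has 5 columns; by rank–nullity, nullity = 5 − 5 = 0.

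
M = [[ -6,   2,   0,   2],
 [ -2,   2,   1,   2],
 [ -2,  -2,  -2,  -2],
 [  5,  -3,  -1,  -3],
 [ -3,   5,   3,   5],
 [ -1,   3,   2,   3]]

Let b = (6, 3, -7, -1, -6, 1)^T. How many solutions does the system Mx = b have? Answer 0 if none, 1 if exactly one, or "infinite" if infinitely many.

Row reduce the augmented matrix [M | b].
R2 ← R2 − (1/3)·R1: [0, 4/3, 1, 4/3, 1]
R3 ← R3 − (1/3)·R1: [0, -8/3, -2, -8/3, -9]
R4 ← R4 + (5/6)·R1: [0, -4/3, -1, -4/3, 4]
R5 ← R5 − (1/2)·R1: [0, 4, 3, 4, -9]
R6 ← R6 − (1/6)·R1: [0, 8/3, 2, 8/3, 0]
R3 ← R3 + (2)·R2: [0, 0, 0, 0, -7]
R4 ← R4 + R2: [0, 0, 0, 0, 5]
R5 ← R5 − (3)·R2: [0, 0, 0, 0, -12]
R6 ← R6 − (2)·R2: [0, 0, 0, 0, -2]
R4 ← R4 + (5/7)·R3: [0, 0, 0, 0, 0]
R5 ← R5 − (12/7)·R3: [0, 0, 0, 0, 0]
R6 ← R6 − (2/7)·R3: [0, 0, 0, 0, 0]
The echelon form has 3 nonzero rows; the last pivot sits in the augmented column, so rank(M) = 2 but rank([M|b]) = 3.
Since the ranks differ, the system is inconsistent.
It has no solutions.

0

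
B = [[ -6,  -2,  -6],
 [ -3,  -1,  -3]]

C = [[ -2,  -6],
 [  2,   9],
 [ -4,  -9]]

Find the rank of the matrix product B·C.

First compute BC:
[[ 32,  72],
 [ 16,  36]]
Now row reduce the product.
R2 ← R2 − (1/2)·R1: [0, 0]
1 nonzero row, so rank(BC) = 1.

1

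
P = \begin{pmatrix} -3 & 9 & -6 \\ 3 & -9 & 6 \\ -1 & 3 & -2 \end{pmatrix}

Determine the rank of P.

1

Row reduce to echelon form.
R2 ← R2 + R1: [0, 0, 0]
R3 ← R3 − (1/3)·R1: [0, 0, 0]
Echelon form has 1 nonzero row, so rank(P) = 1.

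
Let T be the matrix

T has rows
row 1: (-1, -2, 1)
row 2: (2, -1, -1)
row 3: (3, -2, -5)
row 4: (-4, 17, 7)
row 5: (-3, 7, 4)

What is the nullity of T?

Row reduce to echelon form.
R2 ← R2 + (2)·R1: [0, -5, 1]
R3 ← R3 + (3)·R1: [0, -8, -2]
R4 ← R4 − (4)·R1: [0, 25, 3]
R5 ← R5 − (3)·R1: [0, 13, 1]
R3 ← R3 − (8/5)·R2: [0, 0, -18/5]
R4 ← R4 + (5)·R2: [0, 0, 8]
R5 ← R5 + (13/5)·R2: [0, 0, 18/5]
R4 ← R4 + (20/9)·R3: [0, 0, 0]
R5 ← R5 + R3: [0, 0, 0]
3 nonzero rows, so rank(T) = 3.
T has 3 columns; by rank–nullity, nullity = 3 − 3 = 0.

0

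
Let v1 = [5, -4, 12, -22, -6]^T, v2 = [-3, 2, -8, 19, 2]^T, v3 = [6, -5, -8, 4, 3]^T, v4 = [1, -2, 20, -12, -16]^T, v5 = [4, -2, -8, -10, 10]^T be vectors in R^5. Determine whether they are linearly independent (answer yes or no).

Form the matrix with these vectors as rows and row reduce.
R2 ← R2 + (3/5)·R1: [0, -2/5, -4/5, 29/5, -8/5]
R3 ← R3 − (6/5)·R1: [0, -1/5, -112/5, 152/5, 51/5]
R4 ← R4 − (1/5)·R1: [0, -6/5, 88/5, -38/5, -74/5]
R5 ← R5 − (4/5)·R1: [0, 6/5, -88/5, 38/5, 74/5]
R3 ← R3 − (1/2)·R2: [0, 0, -22, 55/2, 11]
R4 ← R4 − (3)·R2: [0, 0, 20, -25, -10]
R5 ← R5 + (3)·R2: [0, 0, -20, 25, 10]
R4 ← R4 + (10/11)·R3: [0, 0, 0, 0, 0]
R5 ← R5 − (10/11)·R3: [0, 0, 0, 0, 0]
3 nonzero rows, so the 5 vectors span a space of dimension 3.
Since 3 < 5, the vectors are linearly dependent.

no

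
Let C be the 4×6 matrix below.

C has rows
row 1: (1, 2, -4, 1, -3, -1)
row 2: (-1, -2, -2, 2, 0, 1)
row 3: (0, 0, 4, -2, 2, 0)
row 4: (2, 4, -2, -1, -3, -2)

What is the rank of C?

2

Row reduce to echelon form.
R2 ← R2 + R1: [0, 0, -6, 3, -3, 0]
R4 ← R4 − (2)·R1: [0, 0, 6, -3, 3, 0]
R3 ← R3 + (2/3)·R2: [0, 0, 0, 0, 0, 0]
R4 ← R4 + R2: [0, 0, 0, 0, 0, 0]
Echelon form has 2 nonzero rows, so rank(C) = 2.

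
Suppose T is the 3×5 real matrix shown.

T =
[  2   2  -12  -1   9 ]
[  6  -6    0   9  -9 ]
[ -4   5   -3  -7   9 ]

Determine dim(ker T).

3

Row reduce to echelon form.
R2 ← R2 − (3)·R1: [0, -12, 36, 12, -36]
R3 ← R3 + (2)·R1: [0, 9, -27, -9, 27]
R3 ← R3 + (3/4)·R2: [0, 0, 0, 0, 0]
2 nonzero rows, so rank(T) = 2.
T has 5 columns; by rank–nullity, nullity = 5 − 2 = 3.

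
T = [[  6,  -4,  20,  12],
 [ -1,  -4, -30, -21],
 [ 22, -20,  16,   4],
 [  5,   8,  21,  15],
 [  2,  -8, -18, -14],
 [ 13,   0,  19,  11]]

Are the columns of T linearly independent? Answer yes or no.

no

Row reduce T to echelon form.
R2 ← R2 + (1/6)·R1: [0, -14/3, -80/3, -19]
R3 ← R3 − (11/3)·R1: [0, -16/3, -172/3, -40]
R4 ← R4 − (5/6)·R1: [0, 34/3, 13/3, 5]
R5 ← R5 − (1/3)·R1: [0, -20/3, -74/3, -18]
R6 ← R6 − (13/6)·R1: [0, 26/3, -73/3, -15]
R3 ← R3 − (8/7)·R2: [0, 0, -188/7, -128/7]
R4 ← R4 + (17/7)·R2: [0, 0, -423/7, -288/7]
R5 ← R5 − (10/7)·R2: [0, 0, 94/7, 64/7]
R6 ← R6 + (13/7)·R2: [0, 0, -517/7, -352/7]
R4 ← R4 − (9/4)·R3: [0, 0, 0, 0]
R5 ← R5 + (1/2)·R3: [0, 0, 0, 0]
R6 ← R6 − (11/4)·R3: [0, 0, 0, 0]
3 pivots among 4 columns.
Only 3 < 4 pivot columns, so the columns are linearly dependent.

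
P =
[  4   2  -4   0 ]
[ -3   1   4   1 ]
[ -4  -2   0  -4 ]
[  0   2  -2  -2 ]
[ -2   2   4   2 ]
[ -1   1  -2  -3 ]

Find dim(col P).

Row reduce to echelon form.
R2 ← R2 + (3/4)·R1: [0, 5/2, 1, 1]
R3 ← R3 + R1: [0, 0, -4, -4]
R5 ← R5 + (1/2)·R1: [0, 3, 2, 2]
R6 ← R6 + (1/4)·R1: [0, 3/2, -3, -3]
R4 ← R4 − (4/5)·R2: [0, 0, -14/5, -14/5]
R5 ← R5 − (6/5)·R2: [0, 0, 4/5, 4/5]
R6 ← R6 − (3/5)·R2: [0, 0, -18/5, -18/5]
R4 ← R4 − (7/10)·R3: [0, 0, 0, 0]
R5 ← R5 + (1/5)·R3: [0, 0, 0, 0]
R6 ← R6 − (9/10)·R3: [0, 0, 0, 0]
Echelon form has 3 nonzero rows, so rank(P) = 3.
The column space has dimension equal to the rank: 3.

3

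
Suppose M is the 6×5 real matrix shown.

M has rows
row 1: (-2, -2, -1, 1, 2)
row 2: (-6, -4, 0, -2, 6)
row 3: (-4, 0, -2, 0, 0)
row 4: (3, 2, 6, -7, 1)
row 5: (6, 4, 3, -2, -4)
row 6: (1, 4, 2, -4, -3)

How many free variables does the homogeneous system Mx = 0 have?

2

Row reduce to echelon form.
R2 ← R2 − (3)·R1: [0, 2, 3, -5, 0]
R3 ← R3 − (2)·R1: [0, 4, 0, -2, -4]
R4 ← R4 + (3/2)·R1: [0, -1, 9/2, -11/2, 4]
R5 ← R5 + (3)·R1: [0, -2, 0, 1, 2]
R6 ← R6 + (1/2)·R1: [0, 3, 3/2, -7/2, -2]
R3 ← R3 − (2)·R2: [0, 0, -6, 8, -4]
R4 ← R4 + (1/2)·R2: [0, 0, 6, -8, 4]
R5 ← R5 + R2: [0, 0, 3, -4, 2]
R6 ← R6 − (3/2)·R2: [0, 0, -3, 4, -2]
R4 ← R4 + R3: [0, 0, 0, 0, 0]
R5 ← R5 + (1/2)·R3: [0, 0, 0, 0, 0]
R6 ← R6 − (1/2)·R3: [0, 0, 0, 0, 0]
3 nonzero rows, so rank(M) = 3.
M has 5 columns; by rank–nullity, nullity = 5 − 3 = 2.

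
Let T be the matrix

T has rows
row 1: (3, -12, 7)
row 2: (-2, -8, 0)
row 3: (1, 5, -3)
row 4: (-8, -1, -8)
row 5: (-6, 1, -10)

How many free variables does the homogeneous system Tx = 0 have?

Row reduce to echelon form.
R2 ← R2 + (2/3)·R1: [0, -16, 14/3]
R3 ← R3 − (1/3)·R1: [0, 9, -16/3]
R4 ← R4 + (8/3)·R1: [0, -33, 32/3]
R5 ← R5 + (2)·R1: [0, -23, 4]
R3 ← R3 + (9/16)·R2: [0, 0, -65/24]
R4 ← R4 − (33/16)·R2: [0, 0, 25/24]
R5 ← R5 − (23/16)·R2: [0, 0, -65/24]
R4 ← R4 + (5/13)·R3: [0, 0, 0]
R5 ← R5 − R3: [0, 0, 0]
3 nonzero rows, so rank(T) = 3.
T has 3 columns; by rank–nullity, nullity = 3 − 3 = 0.

0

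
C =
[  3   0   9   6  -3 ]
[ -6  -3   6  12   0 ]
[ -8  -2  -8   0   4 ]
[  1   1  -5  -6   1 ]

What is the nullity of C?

3

Row reduce to echelon form.
R2 ← R2 + (2)·R1: [0, -3, 24, 24, -6]
R3 ← R3 + (8/3)·R1: [0, -2, 16, 16, -4]
R4 ← R4 − (1/3)·R1: [0, 1, -8, -8, 2]
R3 ← R3 − (2/3)·R2: [0, 0, 0, 0, 0]
R4 ← R4 + (1/3)·R2: [0, 0, 0, 0, 0]
2 nonzero rows, so rank(C) = 2.
C has 5 columns; by rank–nullity, nullity = 5 − 2 = 3.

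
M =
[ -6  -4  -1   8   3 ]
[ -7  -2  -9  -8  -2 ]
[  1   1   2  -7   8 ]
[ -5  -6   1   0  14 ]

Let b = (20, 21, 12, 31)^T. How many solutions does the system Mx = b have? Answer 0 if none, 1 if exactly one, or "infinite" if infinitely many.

Row reduce the augmented matrix [M | b].
R2 ← R2 − (7/6)·R1: [0, 8/3, -47/6, -52/3, -11/2, -7/3]
R3 ← R3 + (1/6)·R1: [0, 1/3, 11/6, -17/3, 17/2, 46/3]
R4 ← R4 − (5/6)·R1: [0, -8/3, 11/6, -20/3, 23/2, 43/3]
R3 ← R3 − (1/8)·R2: [0, 0, 45/16, -7/2, 147/16, 125/8]
R4 ← R4 + R2: [0, 0, -6, -24, 6, 12]
R4 ← R4 + (32/15)·R3: [0, 0, 0, -472/15, 128/5, 136/3]
The echelon form has 4 nonzero rows, and every pivot lies in the first 5 columns, so rank(M) = rank([M|b]) = 4.
The system is consistent.
rank = 4 < 5 unknowns, so there are infinitely many solutions.

infinite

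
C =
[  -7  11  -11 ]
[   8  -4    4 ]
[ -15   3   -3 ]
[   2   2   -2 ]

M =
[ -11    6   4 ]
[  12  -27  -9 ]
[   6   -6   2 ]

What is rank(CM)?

2

First compute CM:
[[143, -273, -149],
 [-112, 132,  76],
 [183, -153, -93],
 [-10, -30, -14]]
Now row reduce the product.
R2 ← R2 + (112/143)·R1: [0, -900/11, -5820/143]
R3 ← R3 − (183/143)·R1: [0, 2160/11, 13968/143]
R4 ← R4 + (10/143)·R1: [0, -540/11, -3492/143]
R3 ← R3 + (12/5)·R2: [0, 0, 0]
R4 ← R4 − (3/5)·R2: [0, 0, 0]
2 nonzero rows, so rank(CM) = 2.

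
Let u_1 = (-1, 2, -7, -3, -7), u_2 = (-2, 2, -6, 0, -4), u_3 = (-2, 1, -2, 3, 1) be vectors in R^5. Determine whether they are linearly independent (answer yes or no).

Form the matrix with these vectors as rows and row reduce.
R2 ← R2 − (2)·R1: [0, -2, 8, 6, 10]
R3 ← R3 − (2)·R1: [0, -3, 12, 9, 15]
R3 ← R3 − (3/2)·R2: [0, 0, 0, 0, 0]
2 nonzero rows, so the 3 vectors span a space of dimension 2.
Since 2 < 3, the vectors are linearly dependent.

no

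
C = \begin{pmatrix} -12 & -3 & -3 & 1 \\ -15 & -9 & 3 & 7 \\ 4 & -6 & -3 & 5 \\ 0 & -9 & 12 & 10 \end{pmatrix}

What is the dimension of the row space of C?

4

Row reduce to echelon form.
R2 ← R2 − (5/4)·R1: [0, -21/4, 27/4, 23/4]
R3 ← R3 + (1/3)·R1: [0, -7, -4, 16/3]
R3 ← R3 − (4/3)·R2: [0, 0, -13, -7/3]
R4 ← R4 − (12/7)·R2: [0, 0, 3/7, 1/7]
R4 ← R4 + (3/91)·R3: [0, 0, 0, 6/91]
Echelon form has 4 nonzero rows, so rank(C) = 4.
The row space has dimension equal to the rank: 4.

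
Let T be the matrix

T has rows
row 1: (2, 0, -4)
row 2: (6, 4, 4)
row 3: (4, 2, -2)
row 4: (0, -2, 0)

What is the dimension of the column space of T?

3

Row reduce to echelon form.
R2 ← R2 − (3)·R1: [0, 4, 16]
R3 ← R3 − (2)·R1: [0, 2, 6]
R3 ← R3 − (1/2)·R2: [0, 0, -2]
R4 ← R4 + (1/2)·R2: [0, 0, 8]
R4 ← R4 + (4)·R3: [0, 0, 0]
Echelon form has 3 nonzero rows, so rank(T) = 3.
The column space has dimension equal to the rank: 3.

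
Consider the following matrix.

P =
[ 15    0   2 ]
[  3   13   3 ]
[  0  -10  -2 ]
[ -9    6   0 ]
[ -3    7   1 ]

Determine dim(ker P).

Row reduce to echelon form.
R2 ← R2 − (1/5)·R1: [0, 13, 13/5]
R4 ← R4 + (3/5)·R1: [0, 6, 6/5]
R5 ← R5 + (1/5)·R1: [0, 7, 7/5]
R3 ← R3 + (10/13)·R2: [0, 0, 0]
R4 ← R4 − (6/13)·R2: [0, 0, 0]
R5 ← R5 − (7/13)·R2: [0, 0, 0]
2 nonzero rows, so rank(P) = 2.
P has 3 columns; by rank–nullity, nullity = 3 − 2 = 1.

1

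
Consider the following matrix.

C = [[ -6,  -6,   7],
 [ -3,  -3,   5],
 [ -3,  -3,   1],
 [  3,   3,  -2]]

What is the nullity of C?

Row reduce to echelon form.
R2 ← R2 − (1/2)·R1: [0, 0, 3/2]
R3 ← R3 − (1/2)·R1: [0, 0, -5/2]
R4 ← R4 + (1/2)·R1: [0, 0, 3/2]
R3 ← R3 + (5/3)·R2: [0, 0, 0]
R4 ← R4 − R2: [0, 0, 0]
2 nonzero rows, so rank(C) = 2.
C has 3 columns; by rank–nullity, nullity = 3 − 2 = 1.

1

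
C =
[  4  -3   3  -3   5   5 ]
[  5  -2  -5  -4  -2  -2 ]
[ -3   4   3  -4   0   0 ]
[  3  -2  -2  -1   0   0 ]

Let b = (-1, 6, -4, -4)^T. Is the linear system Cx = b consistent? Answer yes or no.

Row reduce the augmented matrix [C | b].
R2 ← R2 − (5/4)·R1: [0, 7/4, -35/4, -1/4, -33/4, -33/4, 29/4]
R3 ← R3 + (3/4)·R1: [0, 7/4, 21/4, -25/4, 15/4, 15/4, -19/4]
R4 ← R4 − (3/4)·R1: [0, 1/4, -17/4, 5/4, -15/4, -15/4, -13/4]
R3 ← R3 − R2: [0, 0, 14, -6, 12, 12, -12]
R4 ← R4 − (1/7)·R2: [0, 0, -3, 9/7, -18/7, -18/7, -30/7]
R4 ← R4 + (3/14)·R3: [0, 0, 0, 0, 0, 0, -48/7]
The echelon form has 4 nonzero rows; the last pivot sits in the augmented column, so rank(C) = 3 but rank([C|b]) = 4.
Since the ranks differ, the system is inconsistent.

no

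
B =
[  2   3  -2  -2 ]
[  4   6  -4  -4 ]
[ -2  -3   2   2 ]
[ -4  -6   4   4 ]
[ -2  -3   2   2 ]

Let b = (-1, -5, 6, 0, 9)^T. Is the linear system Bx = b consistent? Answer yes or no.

no

Row reduce the augmented matrix [B | b].
R2 ← R2 − (2)·R1: [0, 0, 0, 0, -3]
R3 ← R3 + R1: [0, 0, 0, 0, 5]
R4 ← R4 + (2)·R1: [0, 0, 0, 0, -2]
R5 ← R5 + R1: [0, 0, 0, 0, 8]
R3 ← R3 + (5/3)·R2: [0, 0, 0, 0, 0]
R4 ← R4 − (2/3)·R2: [0, 0, 0, 0, 0]
R5 ← R5 + (8/3)·R2: [0, 0, 0, 0, 0]
The echelon form has 2 nonzero rows; the last pivot sits in the augmented column, so rank(B) = 1 but rank([B|b]) = 2.
Since the ranks differ, the system is inconsistent.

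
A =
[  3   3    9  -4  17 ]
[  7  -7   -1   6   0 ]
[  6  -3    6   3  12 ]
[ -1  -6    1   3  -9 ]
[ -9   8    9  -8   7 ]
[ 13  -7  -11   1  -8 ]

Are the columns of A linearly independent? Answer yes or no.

no

Row reduce A to echelon form.
R2 ← R2 − (7/3)·R1: [0, -14, -22, 46/3, -119/3]
R3 ← R3 − (2)·R1: [0, -9, -12, 11, -22]
R4 ← R4 + (1/3)·R1: [0, -5, 4, 5/3, -10/3]
R5 ← R5 + (3)·R1: [0, 17, 36, -20, 58]
R6 ← R6 − (13/3)·R1: [0, -20, -50, 55/3, -245/3]
R3 ← R3 − (9/14)·R2: [0, 0, 15/7, 8/7, 7/2]
R4 ← R4 − (5/14)·R2: [0, 0, 83/7, -80/21, 65/6]
R5 ← R5 + (17/14)·R2: [0, 0, 65/7, -29/21, 59/6]
R6 ← R6 − (10/7)·R2: [0, 0, -130/7, -25/7, -25]
R4 ← R4 − (83/15)·R3: [0, 0, 0, -152/15, -128/15]
R5 ← R5 − (13/3)·R3: [0, 0, 0, -19/3, -16/3]
R6 ← R6 + (26/3)·R3: [0, 0, 0, 19/3, 16/3]
R5 ← R5 − (5/8)·R4: [0, 0, 0, 0, 0]
R6 ← R6 + (5/8)·R4: [0, 0, 0, 0, 0]
4 pivots among 5 columns.
Only 4 < 5 pivot columns, so the columns are linearly dependent.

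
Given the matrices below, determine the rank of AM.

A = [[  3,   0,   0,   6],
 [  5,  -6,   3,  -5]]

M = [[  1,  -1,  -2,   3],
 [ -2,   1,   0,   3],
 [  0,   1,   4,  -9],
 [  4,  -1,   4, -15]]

First compute AM:
[[ 27,  -9,  18, -81],
 [ -3,  -3, -18,  45]]
Now row reduce the product.
R2 ← R2 + (1/9)·R1: [0, -4, -16, 36]
2 nonzero rows, so rank(AM) = 2.

2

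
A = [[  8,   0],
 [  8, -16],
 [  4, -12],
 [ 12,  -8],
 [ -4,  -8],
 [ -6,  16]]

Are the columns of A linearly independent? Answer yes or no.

Row reduce A to echelon form.
R2 ← R2 − R1: [0, -16]
R3 ← R3 − (1/2)·R1: [0, -12]
R4 ← R4 − (3/2)·R1: [0, -8]
R5 ← R5 + (1/2)·R1: [0, -8]
R6 ← R6 + (3/4)·R1: [0, 16]
R3 ← R3 − (3/4)·R2: [0, 0]
R4 ← R4 − (1/2)·R2: [0, 0]
R5 ← R5 − (1/2)·R2: [0, 0]
R6 ← R6 + R2: [0, 0]
2 pivots among 2 columns.
Every column is a pivot column, so the columns are linearly independent.

yes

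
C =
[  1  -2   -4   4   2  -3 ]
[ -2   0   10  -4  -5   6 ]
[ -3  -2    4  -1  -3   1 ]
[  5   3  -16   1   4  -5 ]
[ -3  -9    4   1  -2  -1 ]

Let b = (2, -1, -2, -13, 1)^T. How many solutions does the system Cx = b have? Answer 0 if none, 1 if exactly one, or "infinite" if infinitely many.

Row reduce the augmented matrix [C | b].
R2 ← R2 + (2)·R1: [0, -4, 2, 4, -1, 0, 3]
R3 ← R3 + (3)·R1: [0, -8, -8, 11, 3, -8, 4]
R4 ← R4 − (5)·R1: [0, 13, 4, -19, -6, 10, -23]
R5 ← R5 + (3)·R1: [0, -15, -8, 13, 4, -10, 7]
R3 ← R3 − (2)·R2: [0, 0, -12, 3, 5, -8, -2]
R4 ← R4 + (13/4)·R2: [0, 0, 21/2, -6, -37/4, 10, -53/4]
R5 ← R5 − (15/4)·R2: [0, 0, -31/2, -2, 31/4, -10, -17/4]
R4 ← R4 + (7/8)·R3: [0, 0, 0, -27/8, -39/8, 3, -15]
R5 ← R5 − (31/24)·R3: [0, 0, 0, -47/8, 31/24, 1/3, -5/3]
R5 ← R5 − (47/27)·R4: [0, 0, 0, 0, 88/9, -44/9, 220/9]
The echelon form has 5 nonzero rows, and every pivot lies in the first 6 columns, so rank(C) = rank([C|b]) = 5.
The system is consistent.
rank = 5 < 6 unknowns, so there are infinitely many solutions.

infinite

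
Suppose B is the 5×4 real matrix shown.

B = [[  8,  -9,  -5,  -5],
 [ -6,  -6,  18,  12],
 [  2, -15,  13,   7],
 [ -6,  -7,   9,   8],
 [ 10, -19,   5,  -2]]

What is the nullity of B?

Row reduce to echelon form.
R2 ← R2 + (3/4)·R1: [0, -51/4, 57/4, 33/4]
R3 ← R3 − (1/4)·R1: [0, -51/4, 57/4, 33/4]
R4 ← R4 + (3/4)·R1: [0, -55/4, 21/4, 17/4]
R5 ← R5 − (5/4)·R1: [0, -31/4, 45/4, 17/4]
R3 ← R3 − R2: [0, 0, 0, 0]
R4 ← R4 − (55/51)·R2: [0, 0, -172/17, -79/17]
R5 ← R5 − (31/51)·R2: [0, 0, 44/17, -13/17]
Swap R3 ↔ R4
R5 ← R5 + (11/43)·R3: [0, 0, 0, -84/43]
Swap R4 ↔ R5
4 nonzero rows, so rank(B) = 4.
B has 4 columns; by rank–nullity, nullity = 4 − 4 = 0.

0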